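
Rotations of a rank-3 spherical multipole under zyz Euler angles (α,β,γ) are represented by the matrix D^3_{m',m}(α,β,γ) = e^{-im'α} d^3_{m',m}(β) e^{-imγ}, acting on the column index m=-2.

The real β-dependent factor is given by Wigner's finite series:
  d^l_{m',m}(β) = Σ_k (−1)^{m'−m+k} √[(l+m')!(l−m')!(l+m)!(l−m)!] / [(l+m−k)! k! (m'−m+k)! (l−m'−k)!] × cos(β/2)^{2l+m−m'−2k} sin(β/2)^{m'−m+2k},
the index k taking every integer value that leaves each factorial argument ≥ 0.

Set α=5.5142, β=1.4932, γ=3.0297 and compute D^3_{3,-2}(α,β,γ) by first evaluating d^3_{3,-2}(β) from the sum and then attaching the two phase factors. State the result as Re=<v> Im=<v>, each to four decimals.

Split into d^3_{3,-2}(β=1.4932) × two z-phases.
c=cos(1.4932/2)=0.734002, s=sin(1.4932/2)=0.679147; N=√[720·1·1·120]=293.938769
k∈{0} keeps every argument non-negative
  k=0: (−1)^5·293.9388/(120)·0.7340^1·0.6791^5 = -0.259772
d^3_{3,-2}(1.4932) = -0.259772
Phases: e^{-i·(3)·5.5142}=-0.671447+0.741053i, e^{-i·(-2)·3.0297}=+0.975064-0.221922i ⇒ D=+0.127353-0.226413i

Re=0.1274 Im=-0.2264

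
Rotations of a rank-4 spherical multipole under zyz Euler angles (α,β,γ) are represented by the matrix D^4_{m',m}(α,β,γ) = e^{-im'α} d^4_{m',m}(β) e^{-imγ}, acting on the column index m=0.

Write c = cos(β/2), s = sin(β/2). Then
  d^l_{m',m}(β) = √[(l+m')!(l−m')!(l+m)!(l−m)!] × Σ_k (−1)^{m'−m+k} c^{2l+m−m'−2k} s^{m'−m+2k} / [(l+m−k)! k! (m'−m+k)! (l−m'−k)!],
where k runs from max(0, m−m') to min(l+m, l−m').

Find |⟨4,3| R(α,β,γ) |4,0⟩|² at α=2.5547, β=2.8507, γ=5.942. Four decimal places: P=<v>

P=0.0011

Split into d^4_{3,0}(β=2.8507) × two z-phases.
Half-angle: c=0.144934, s=0.989441. N=√(5040·1·24·24)=1703.830978
The bounds max(0,m−m')=0 and min(l+m,l−m')=1 give 2 terms
  k=0: (−1)^3·1703.8310/(144)·0.1449^5·0.9894^3 = -0.000733
  k=1: (−1)^4·1703.8310/(144)·0.1449^3·0.9894^5 = +0.034161
d^4_{3,0}(2.8507) = -0.000733 +0.034161 = +0.033428
|D^4_{3,0}|² = |d^4_{3,0}(β)|² = (+0.033428)² = 0.001117 (the z-rotation phases have unit modulus)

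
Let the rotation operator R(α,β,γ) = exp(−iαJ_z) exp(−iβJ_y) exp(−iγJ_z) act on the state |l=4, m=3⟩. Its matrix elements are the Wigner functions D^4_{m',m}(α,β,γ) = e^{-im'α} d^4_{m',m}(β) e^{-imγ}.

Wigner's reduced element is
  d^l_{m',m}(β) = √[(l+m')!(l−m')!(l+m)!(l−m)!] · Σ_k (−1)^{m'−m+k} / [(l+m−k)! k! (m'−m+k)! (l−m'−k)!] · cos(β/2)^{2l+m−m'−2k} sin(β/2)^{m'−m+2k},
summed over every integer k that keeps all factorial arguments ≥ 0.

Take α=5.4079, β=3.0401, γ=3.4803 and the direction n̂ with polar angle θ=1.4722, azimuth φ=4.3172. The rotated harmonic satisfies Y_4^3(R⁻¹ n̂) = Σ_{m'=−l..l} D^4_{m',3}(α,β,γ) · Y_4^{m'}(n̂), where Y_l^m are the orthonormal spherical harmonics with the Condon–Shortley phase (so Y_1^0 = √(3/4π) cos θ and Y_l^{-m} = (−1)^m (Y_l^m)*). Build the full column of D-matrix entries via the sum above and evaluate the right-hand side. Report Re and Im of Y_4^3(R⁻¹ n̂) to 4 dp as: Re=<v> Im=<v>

Need the full column D^4_{m',3} for m'=−4..4 at α=5.4079, β=3.0401, γ=3.4803.
cos(β/2)=0.050725, sin(β/2)=0.998713
d^4_{-4,3}: single k=7 term ⇒ +0.142183;  D = +0.027568-0.139485i
d^4_{-3,3}: k∈[6..7] ⇒ +0.017872 -0.989748 = -0.971876;  D = -0.852721+0.466271i
d^4_{-2,3}: k∈[5..6] ⇒ +0.001456 -0.188090 = -0.186635;  D = -0.173672-0.068342i
d^4_{-1,3}: k∈[4..5] ⇒ +0.000087 -0.020265 = -0.020178;  D = -0.006359-0.019150i
d^4_{0,3}: k∈[3..4] ⇒ +0.000004 -0.001534 = -0.001530;  D = +0.000806-0.001301i
d^4_{1,3}: k∈[2..3] ⇒ +0.000000 -0.000087 = -0.000087;  D = +0.000086-0.000012i
d^4_{2,3}: k∈[1..2] ⇒ +0.000000 -0.000004 = -0.000004;  D = +0.000003+0.000003i
d^4_{3,3}: k∈[0..1] ⇒ +0.000000 -0.000000 = -0.000000;  D = -0.000000+0.000000i
d^4_{4,3}: single k=0 term ⇒ -0.000000;  D = -0.000000+0.000000i
Y_4^{m'}(θ=1.4722,φ=4.3172) and Σ D·Y over m':
  (+0.0276-0.1395i)·(-0.0043+0.4340i)  (-0.8527+0.4663i)·(+0.1125-0.0456i)  (-0.1737-0.0683i)·(+0.2173+0.2194i)  (-0.0064-0.0191i)·(+0.0523-0.1254i)  (+0.0008-0.0013i)·(+0.2870+0.0000i)  (+0.0001-0.0000i)·(-0.0523-0.1254i)  (+0.0000+0.0000i)·(+0.2173-0.2194i)  (-0.0000+0.0000i)·(-0.1125-0.0456i)  (-0.0000+0.0000i)·(-0.0043-0.4340i)
Y_4^3(R⁻¹ n̂) = -0.039508+0.050393i

Re=-0.0395 Im=0.0504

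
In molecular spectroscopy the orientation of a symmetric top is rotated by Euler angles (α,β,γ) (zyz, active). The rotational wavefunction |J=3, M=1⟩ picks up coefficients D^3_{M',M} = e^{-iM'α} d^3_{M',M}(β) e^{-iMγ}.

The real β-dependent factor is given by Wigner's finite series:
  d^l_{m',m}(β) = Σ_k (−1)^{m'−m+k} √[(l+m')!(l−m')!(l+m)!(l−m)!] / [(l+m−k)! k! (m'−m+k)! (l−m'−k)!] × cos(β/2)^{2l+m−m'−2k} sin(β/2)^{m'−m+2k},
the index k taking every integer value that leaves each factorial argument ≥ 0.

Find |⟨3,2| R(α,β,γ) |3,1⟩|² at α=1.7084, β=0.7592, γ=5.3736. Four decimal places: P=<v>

First d^3_{2,1}(β=0.7592), then the phase factors e^{-i(2)α} and e^{-i(1)γ}:
Half-angle: c=0.928813, s=0.370549. N=√(120·1·24·2)=75.894664
The bounds max(0,m−m')=0 and min(l+m,l−m')=1 give 2 terms
  k=0: (−1)^1·75.8947/(24)·0.9288^5·0.3705^1 = -0.810003
  k=1: (−1)^2·75.8947/(12)·0.9288^3·0.3705^3 = +0.257841
d^3_{2,1}(0.7592) = -0.810003 +0.257841 = -0.552163
|D^3_{2,1}|² = |d^3_{2,1}(β)|² = (-0.552163)² = 0.304884 (the z-rotation phases have unit modulus)

P=0.3049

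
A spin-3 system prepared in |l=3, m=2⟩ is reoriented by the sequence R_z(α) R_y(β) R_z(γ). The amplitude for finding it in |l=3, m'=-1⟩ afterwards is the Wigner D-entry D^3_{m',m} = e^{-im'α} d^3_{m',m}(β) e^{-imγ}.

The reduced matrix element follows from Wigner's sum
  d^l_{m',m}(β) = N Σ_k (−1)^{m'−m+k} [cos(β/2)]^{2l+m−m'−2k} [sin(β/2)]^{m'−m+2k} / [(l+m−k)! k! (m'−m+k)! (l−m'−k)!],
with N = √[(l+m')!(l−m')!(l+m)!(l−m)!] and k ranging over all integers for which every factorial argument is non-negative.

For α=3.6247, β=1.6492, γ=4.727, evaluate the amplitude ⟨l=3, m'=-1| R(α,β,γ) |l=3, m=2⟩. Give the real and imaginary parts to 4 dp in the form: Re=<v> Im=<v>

Re=0.2922 Im=0.1425

D^3_{-1,2}(3.6247,1.6492,4.727) = e^{-i·-1·3.6247}·d^3_{-1,2}(1.6492)·e^{-i·2·4.727}. Compute d first:
With c≡cos(β/2)=0.678851 and s≡sin(β/2)=0.734276, N=[2·24·120·1]^{1/2}=75.894664
k∈{3,4} keeps every argument non-negative
  k=3: (−1)^0·75.8947/(12)·0.6789^3·0.7343^3 = +0.783306
  k=4: (−1)^1·75.8947/(24)·0.6789^1·0.7343^5 = -0.458218
d^3_{-1,2}(1.6492) = +0.783306 -0.458218 = +0.325088
Attach z-rotation phases: D = e^{-i(-1)(3.6247)}·(+0.325088)·e^{-i(2)(4.727)} = +0.292173+0.142538i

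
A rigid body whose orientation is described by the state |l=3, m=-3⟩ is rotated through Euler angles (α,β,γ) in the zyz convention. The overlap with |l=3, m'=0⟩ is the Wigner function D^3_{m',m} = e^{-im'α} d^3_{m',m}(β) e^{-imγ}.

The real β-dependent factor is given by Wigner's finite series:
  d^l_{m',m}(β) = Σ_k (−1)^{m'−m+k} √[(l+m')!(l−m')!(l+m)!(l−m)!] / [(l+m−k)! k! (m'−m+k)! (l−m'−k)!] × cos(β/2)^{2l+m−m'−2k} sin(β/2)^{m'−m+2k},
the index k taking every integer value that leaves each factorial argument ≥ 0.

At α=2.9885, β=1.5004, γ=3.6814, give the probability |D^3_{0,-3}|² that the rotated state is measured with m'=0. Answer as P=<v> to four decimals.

First d^3_{0,-3}(β=1.5004), then the phase factors e^{-i(0)α} and e^{-i(-3)γ}:
Half-angle: c=0.731553, s=0.681785. N=√(6·6·1·720)=160.996894
k∈{0} keeps every argument non-negative
  k=0: (−1)^3·160.9969/(36)·0.7316^3·0.6818^3 = -0.554874
d^3_{0,-3}(1.5004) = -0.554874
|D^3_{0,-3}|² = |d^3_{0,-3}(β)|² = (-0.554874)² = 0.307885 (the z-rotation phases have unit modulus)

P=0.3079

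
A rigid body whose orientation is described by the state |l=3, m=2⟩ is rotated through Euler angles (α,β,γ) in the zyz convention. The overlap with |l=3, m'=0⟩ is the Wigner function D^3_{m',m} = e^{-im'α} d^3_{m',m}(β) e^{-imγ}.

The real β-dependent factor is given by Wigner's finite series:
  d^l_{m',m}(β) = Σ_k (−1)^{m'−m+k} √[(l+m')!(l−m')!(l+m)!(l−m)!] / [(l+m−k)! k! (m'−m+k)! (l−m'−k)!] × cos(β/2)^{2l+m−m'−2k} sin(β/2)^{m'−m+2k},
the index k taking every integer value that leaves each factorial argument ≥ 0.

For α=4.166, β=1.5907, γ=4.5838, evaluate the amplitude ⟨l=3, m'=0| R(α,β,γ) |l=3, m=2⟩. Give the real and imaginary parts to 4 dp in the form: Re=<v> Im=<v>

D^3_{0,2}(4.166,1.5907,4.5838) = e^{-i·0·4.166}·d^3_{0,2}(1.5907)·e^{-i·2·4.5838}. Compute d first:
With c≡cos(β/2)=0.700035 and s≡sin(β/2)=0.714109, N=[6·6·120·1]^{1/2}=65.726707
k∈{2,3} keeps every argument non-negative
  k=2: (−1)^0·65.7267/(12)·0.7000^4·0.7141^2 = +0.670761
  k=3: (−1)^1·65.7267/(12)·0.7000^2·0.7141^4 = -0.698003
d^3_{0,2}(1.5907) = +0.670761 -0.698003 = -0.027242
D = (+1.000000+0.000000i)·(-0.027242)·(-0.967112-0.254352i) = +0.026346+0.006929i

Re=0.0263 Im=0.0069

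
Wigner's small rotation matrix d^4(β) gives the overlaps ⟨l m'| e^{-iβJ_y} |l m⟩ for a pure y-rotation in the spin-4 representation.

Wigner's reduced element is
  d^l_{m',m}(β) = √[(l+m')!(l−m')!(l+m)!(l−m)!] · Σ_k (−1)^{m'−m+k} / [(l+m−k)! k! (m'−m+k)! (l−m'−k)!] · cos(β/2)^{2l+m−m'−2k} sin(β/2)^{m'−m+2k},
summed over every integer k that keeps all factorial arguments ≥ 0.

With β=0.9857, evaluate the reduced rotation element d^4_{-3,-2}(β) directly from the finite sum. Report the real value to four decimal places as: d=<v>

d^4_{-3,-2}(β=0.9857) via Wigner's sum:
With c≡cos(β/2)=0.880988 and s≡sin(β/2)=0.473139, N=[1·5040·2·720]^{1/2}=2693.993318
The bounds max(0,m−m')=1 and min(l+m,l−m')=2 give 2 terms
  k=1: (−1)^0·2693.9933/(720)·0.8810^7·0.4731^1 = +0.729193
  k=2: (−1)^1·2693.9933/(240)·0.8810^5·0.4731^3 = -0.630958
d^4_{-3,-2}(0.9857) = +0.729193 -0.630958 = +0.098235

d=0.0982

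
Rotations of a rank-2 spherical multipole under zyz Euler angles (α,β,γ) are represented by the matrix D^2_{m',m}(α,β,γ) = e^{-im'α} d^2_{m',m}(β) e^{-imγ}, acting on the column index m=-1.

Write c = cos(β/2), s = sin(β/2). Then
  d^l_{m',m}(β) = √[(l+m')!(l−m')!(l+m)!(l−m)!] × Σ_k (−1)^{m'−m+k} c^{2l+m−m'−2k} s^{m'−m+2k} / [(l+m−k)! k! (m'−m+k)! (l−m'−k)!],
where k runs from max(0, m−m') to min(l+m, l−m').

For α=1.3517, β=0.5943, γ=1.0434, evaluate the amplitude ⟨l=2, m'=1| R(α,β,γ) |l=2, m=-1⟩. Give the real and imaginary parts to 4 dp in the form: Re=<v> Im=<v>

D^2_{1,-1}(1.3517,0.5943,1.0434) = e^{-i·1·1.3517}·d^2_{1,-1}(0.5943)·e^{-i·-1·1.0434}. Compute d first:
Half-angle: c=0.956175, s=0.292796. N=√(6·1·1·6)=6.000000
Admissible k: 0..1 (factorial args all ≥0)
  k=0: (−1)^2·6.0000/(2)·0.9562^2·0.2928^2 = +0.235140
  k=1: (−1)^3·6.0000/(6)·0.9562^0·0.2928^4 = -0.007350
d^2_{1,-1}(0.5943) = +0.235140 -0.007350 = +0.227791
Attach z-rotation phases: D = e^{-i(1)(1.3517)}·(+0.227791)·e^{-i(-1)(1.0434)} = +0.217051-0.069121i

Re=0.2171 Im=-0.0691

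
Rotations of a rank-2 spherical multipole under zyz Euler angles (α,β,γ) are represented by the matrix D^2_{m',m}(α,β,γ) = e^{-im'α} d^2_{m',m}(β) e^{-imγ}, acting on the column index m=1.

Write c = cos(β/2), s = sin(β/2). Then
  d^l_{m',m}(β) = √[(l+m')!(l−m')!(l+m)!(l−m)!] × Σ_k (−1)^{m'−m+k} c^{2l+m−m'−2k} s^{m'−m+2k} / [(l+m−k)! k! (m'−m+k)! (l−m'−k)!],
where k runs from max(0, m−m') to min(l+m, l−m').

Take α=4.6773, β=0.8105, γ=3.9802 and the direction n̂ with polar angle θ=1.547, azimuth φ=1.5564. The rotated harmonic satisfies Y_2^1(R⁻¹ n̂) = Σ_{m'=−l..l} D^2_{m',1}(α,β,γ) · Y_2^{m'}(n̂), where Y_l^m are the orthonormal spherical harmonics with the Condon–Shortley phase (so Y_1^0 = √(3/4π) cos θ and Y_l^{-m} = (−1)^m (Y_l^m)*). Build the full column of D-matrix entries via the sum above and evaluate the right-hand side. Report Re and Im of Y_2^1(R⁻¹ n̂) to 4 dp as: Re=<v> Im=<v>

Re=0.2665 Im=-0.2796

Need the full column D^2_{m',1} for m'=−2..2 at α=4.6773, β=0.8105, γ=3.9802.
cos(β/2)=0.919004, sin(β/2)=0.394249
d^2_{-2,1}: single k=3 term ⇒ +0.112631;  D = +0.069235-0.088838i
d^2_{-1,1}: k∈[2..3] ⇒ +0.393818 -0.024159 = +0.369659;  D = +0.283421+0.237320i
d^2_{0,1}: k∈[1..2] ⇒ +0.749545 -0.137944 = +0.611601;  D = -0.408855+0.454855i
d^2_{1,1}: k∈[0..1] ⇒ +0.713295 -0.393818 = +0.319477;  D = -0.229960-0.221774i
d^2_{2,1}: single k=0 term ⇒ -0.612001;  D = -0.440031+0.425345i
Y_2^{m'}(θ=1.547,φ=1.5564) and Σ D·Y over m':
  (+0.0692-0.0888i)·(-0.3859-0.0111i)  (+0.2834+0.2373i)·(+0.0003-0.0184i)  (-0.4089+0.4549i)·(-0.3149+0.0000i)  (-0.2300-0.2218i)·(-0.0003-0.0184i)  (-0.4400+0.4253i)·(-0.3859+0.0111i)
Y_2^1(R⁻¹ n̂) = +0.266526-0.279591i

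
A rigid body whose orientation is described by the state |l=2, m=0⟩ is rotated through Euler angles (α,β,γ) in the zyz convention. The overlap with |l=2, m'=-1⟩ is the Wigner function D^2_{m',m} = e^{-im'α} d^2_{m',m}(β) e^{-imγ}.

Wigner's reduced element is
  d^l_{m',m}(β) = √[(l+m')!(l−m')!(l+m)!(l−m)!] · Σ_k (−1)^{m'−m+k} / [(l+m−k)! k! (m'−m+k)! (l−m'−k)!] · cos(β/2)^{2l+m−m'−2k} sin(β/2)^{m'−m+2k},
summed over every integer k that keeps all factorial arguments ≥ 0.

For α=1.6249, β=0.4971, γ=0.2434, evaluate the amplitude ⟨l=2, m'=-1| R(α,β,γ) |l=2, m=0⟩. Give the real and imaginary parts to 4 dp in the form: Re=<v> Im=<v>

First d^2_{-1,0}(β=0.4971), then the phase factors e^{-i(-1)α} and e^{-i(0)γ}:
With c≡cos(β/2)=0.969270 and s≡sin(β/2)=0.245999, N=[1·6·2·2]^{1/2}=4.898979
Admissible k: 1..2 (factorial args all ≥0)
  k=1: (−1)^0·4.8990/(2)·0.9693^3·0.2460^1 = +0.548710
  k=2: (−1)^1·4.8990/(2)·0.9693^1·0.2460^3 = -0.035344
d^2_{-1,0}(0.4971) = +0.548710 -0.035344 = +0.513366
Attach z-rotation phases: D = e^{-i(-1)(1.6249)}·(+0.513366)·e^{-i(0)(0.2434)} = -0.027761+0.512615i

Re=-0.0278 Im=0.5126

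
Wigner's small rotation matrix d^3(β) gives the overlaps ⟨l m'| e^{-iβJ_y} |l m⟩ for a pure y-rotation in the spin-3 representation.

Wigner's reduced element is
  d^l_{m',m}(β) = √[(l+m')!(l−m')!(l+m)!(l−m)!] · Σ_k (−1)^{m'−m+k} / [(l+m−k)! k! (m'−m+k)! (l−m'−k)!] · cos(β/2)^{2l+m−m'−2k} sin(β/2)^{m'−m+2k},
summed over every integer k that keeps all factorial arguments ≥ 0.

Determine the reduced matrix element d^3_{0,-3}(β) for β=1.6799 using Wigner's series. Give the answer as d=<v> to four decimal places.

d^3_{0,-3}(β=1.6799) via Wigner's sum:
With c≡cos(β/2)=0.667500 and s≡sin(β/2)=0.744610, N=[6·6·1·720]^{1/2}=160.996894
Admissible k: 0..0 (factorial args all ≥0)
  k=0: (−1)^3·160.9969/(36)·0.6675^3·0.7446^3 = -0.549105
d^3_{0,-3}(1.6799) = -0.549105

d=-0.5491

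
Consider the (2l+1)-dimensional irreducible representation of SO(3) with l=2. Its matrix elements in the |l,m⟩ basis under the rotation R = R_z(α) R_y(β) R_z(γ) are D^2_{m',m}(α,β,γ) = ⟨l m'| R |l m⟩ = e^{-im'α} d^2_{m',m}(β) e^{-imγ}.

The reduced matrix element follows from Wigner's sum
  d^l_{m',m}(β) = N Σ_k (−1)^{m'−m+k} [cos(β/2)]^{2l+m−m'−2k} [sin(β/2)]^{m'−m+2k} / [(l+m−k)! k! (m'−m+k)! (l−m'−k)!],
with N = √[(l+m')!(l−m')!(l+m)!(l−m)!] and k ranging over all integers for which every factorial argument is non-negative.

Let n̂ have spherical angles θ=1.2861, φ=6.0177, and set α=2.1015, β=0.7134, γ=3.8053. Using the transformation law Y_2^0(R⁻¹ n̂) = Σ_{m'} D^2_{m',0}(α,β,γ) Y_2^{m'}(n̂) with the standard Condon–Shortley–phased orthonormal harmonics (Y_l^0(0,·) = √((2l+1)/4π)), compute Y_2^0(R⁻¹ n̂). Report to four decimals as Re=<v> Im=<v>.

Re=-0.2625 Im=0.0000

Need the full column D^2_{m',0} for m'=−2..2 at α=2.1015, β=0.7134, γ=3.8053.
cos(β/2)=0.937054, sin(β/2)=0.349184
d^2_{-2,0}: single k=2 term ⇒ +0.262249;  D = -0.127884-0.228954i
d^2_{-1,0}: k∈[1..2] ⇒ +0.703759 -0.097724 = +0.606035;  D = -0.306739+0.522675i
d^2_{0,0}: k∈[0..2] ⇒ +0.771008 -0.428250 +0.014867 = +0.357624;  D = +0.357624+0.000000i
d^2_{1,0}: k∈[0..1] ⇒ -0.703759 +0.097724 = -0.606035;  D = +0.306739+0.522675i
d^2_{2,0}: single k=0 term ⇒ +0.262249;  D = -0.127884+0.228954i
Y_2^{m'}(θ=1.2861,φ=6.0177) and Σ D·Y over m':
  (-0.1279-0.2290i)·(+0.3068+0.1802i)  (-0.3067+0.5227i)·(+0.2010+0.0546i)  (+0.3576+0.0000i)·(-0.2408+0.0000i)  (+0.3067+0.5227i)·(-0.2010+0.0546i)  (-0.1279+0.2290i)·(+0.3068-0.1802i)
Y_2^0(R⁻¹ n̂) = -0.262469+0.000000i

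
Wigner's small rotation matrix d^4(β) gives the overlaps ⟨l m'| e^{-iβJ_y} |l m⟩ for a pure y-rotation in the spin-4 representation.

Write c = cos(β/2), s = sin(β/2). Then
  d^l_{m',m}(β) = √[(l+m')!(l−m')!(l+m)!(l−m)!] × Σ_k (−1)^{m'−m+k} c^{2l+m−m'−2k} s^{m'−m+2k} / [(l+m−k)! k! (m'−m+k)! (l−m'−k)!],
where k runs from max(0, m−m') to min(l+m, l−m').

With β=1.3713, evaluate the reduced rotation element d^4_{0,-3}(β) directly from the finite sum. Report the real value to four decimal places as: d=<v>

d=-0.2760

d^4_{0,-3}(β=1.3713) via Wigner's sum:
With c≡cos(β/2)=0.774008 and s≡sin(β/2)=0.633176, N=[24·24·1·5040]^{1/2}=1703.830978
The bounds max(0,m−m')=0 and min(l+m,l−m')=1 give 2 terms
  k=0: (−1)^3·1703.8310/(144)·0.7740^5·0.6332^3 = -0.834380
  k=1: (−1)^4·1703.8310/(144)·0.7740^3·0.6332^5 = +0.558371
d^4_{0,-3}(1.3713) = -0.834380 +0.558371 = -0.276009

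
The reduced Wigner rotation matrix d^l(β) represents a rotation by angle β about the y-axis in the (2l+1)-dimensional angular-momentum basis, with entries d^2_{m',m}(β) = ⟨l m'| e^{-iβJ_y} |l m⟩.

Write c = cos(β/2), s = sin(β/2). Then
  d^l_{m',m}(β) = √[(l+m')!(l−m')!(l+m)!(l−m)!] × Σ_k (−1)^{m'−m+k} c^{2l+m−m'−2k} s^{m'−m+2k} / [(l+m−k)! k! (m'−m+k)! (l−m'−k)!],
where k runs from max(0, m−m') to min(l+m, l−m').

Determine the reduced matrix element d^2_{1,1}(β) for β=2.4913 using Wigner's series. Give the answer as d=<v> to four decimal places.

d=-0.2645

d^2_{1,1}(β=2.4913) via Wigner's sum:
Half-angle: c=0.319447, s=0.947604. N=√(6·1·6·1)=6.000000
k∈{0,1} keeps every argument non-negative
  k=0: (−1)^0·6.0000/(6)·0.3194^4·0.9476^0 = +0.010414
  k=1: (−1)^1·6.0000/(2)·0.3194^2·0.9476^2 = -0.274899
d^2_{1,1}(2.4913) = +0.010414 -0.274899 = -0.264486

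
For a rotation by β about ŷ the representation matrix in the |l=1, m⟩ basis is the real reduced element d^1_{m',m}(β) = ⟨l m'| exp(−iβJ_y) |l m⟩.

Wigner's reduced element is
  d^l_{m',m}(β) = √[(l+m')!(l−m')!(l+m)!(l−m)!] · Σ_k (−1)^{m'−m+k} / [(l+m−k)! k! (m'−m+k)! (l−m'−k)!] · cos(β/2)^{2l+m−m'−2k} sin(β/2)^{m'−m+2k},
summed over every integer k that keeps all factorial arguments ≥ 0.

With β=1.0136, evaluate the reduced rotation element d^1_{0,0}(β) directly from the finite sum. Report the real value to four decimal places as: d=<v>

d^1_{0,0}(β=1.0136) via Wigner's sum:
With c≡cos(β/2)=0.874302 and s≡sin(β/2)=0.485382, N=[1·1·1·1]^{1/2}=1.000000
k∈{0,1} keeps every argument non-negative
  k=0: (−1)^0·1.0000/(1)·0.8743^2·0.4854^0 = +0.764404
  k=1: (−1)^1·1.0000/(1)·0.8743^0·0.4854^2 = -0.235596
d^1_{0,0}(1.0136) = +0.764404 -0.235596 = +0.528809

d=0.5288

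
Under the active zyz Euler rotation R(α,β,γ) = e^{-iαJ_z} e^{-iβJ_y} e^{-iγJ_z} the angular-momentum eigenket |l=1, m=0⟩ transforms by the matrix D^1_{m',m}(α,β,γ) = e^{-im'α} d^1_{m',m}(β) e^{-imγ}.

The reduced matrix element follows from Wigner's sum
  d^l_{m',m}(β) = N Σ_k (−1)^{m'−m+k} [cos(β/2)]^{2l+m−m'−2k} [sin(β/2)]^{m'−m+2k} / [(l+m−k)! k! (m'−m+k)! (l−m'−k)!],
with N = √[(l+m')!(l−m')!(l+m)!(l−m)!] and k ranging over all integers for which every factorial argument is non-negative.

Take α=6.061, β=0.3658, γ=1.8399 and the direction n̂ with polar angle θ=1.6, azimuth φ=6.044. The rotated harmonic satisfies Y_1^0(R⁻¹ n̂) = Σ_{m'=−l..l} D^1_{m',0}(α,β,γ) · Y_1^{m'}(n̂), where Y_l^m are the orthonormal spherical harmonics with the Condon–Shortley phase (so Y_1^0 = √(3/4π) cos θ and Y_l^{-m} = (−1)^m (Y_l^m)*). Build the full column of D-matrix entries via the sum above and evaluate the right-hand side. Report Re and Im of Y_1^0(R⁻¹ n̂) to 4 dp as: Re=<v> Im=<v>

Re=0.1613 Im=0.0000

Need the full column D^1_{m',0} for m'=−1..1 at α=6.061, β=0.3658, γ=1.8399.
cos(β/2)=0.983320, sin(β/2)=0.181882
d^1_{-1,0}: single k=1 term ⇒ +0.252930;  D = +0.246712-0.055736i
d^1_{0,0}: k∈[0..1] ⇒ +0.966919 -0.033081 = +0.933838;  D = +0.933838+0.000000i
d^1_{1,0}: single k=0 term ⇒ -0.252930;  D = -0.246712-0.055736i
Y_1^{m'}(θ=1.6,φ=6.044) and Σ D·Y over m':
  (+0.2467-0.0557i)·(+0.3355+0.0818i)  (+0.9338+0.0000i)·(-0.0143+0.0000i)  (-0.2467-0.0557i)·(-0.3355+0.0818i)
Y_1^0(R⁻¹ n̂) = +0.161349+0.000000i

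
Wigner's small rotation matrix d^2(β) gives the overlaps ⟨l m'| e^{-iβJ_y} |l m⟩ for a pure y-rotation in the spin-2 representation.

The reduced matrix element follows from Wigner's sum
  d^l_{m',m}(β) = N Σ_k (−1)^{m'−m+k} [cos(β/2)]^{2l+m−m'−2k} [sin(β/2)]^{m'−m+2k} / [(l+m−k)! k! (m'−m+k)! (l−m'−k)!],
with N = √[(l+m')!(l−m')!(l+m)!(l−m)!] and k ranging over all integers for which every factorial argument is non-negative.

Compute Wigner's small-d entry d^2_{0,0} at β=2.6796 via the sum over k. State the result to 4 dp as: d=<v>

d^2_{0,0}(β=2.6796) via Wigner's sum:
Half-angle: c=0.228948, s=0.973439. N=√(2·2·2·2)=4.000000
k: max(0,(0)−(0))=0 … min(2+(0),2−(0))=2
  k=0: (−1)^0·4.0000/(4)·0.2289^4·0.9734^0 = +0.002748
  k=1: (−1)^1·4.0000/(1)·0.2289^2·0.9734^2 = -0.198678
  k=2: (−1)^2·4.0000/(4)·0.2289^0·0.9734^4 = +0.897914
d^2_{0,0}(2.6796) = +0.002748 -0.198678 +0.897914 = +0.701983

d=0.7020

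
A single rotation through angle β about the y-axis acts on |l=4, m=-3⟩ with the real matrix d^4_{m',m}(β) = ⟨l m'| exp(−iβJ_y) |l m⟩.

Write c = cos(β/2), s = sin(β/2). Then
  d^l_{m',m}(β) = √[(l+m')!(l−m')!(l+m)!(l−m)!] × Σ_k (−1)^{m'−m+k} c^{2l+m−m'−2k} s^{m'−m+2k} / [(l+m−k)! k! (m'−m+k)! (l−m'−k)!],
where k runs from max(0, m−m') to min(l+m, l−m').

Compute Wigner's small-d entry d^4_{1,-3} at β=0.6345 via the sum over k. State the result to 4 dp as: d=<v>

d^4_{1,-3}(β=0.6345) via Wigner's sum:
c=cos(0.6345/2)=0.950097, s=sin(0.6345/2)=0.311955; N=√[120·6·1·5040]=1904.940944
k∈{0,1} keeps every argument non-negative
  k=0: (−1)^4·1904.9409/(144)·0.9501^4·0.3120^4 = +0.102084
  k=1: (−1)^5·1904.9409/(240)·0.9501^2·0.3120^6 = -0.006603
d^4_{1,-3}(0.6345) = +0.102084 -0.006603 = +0.095481

d=0.0955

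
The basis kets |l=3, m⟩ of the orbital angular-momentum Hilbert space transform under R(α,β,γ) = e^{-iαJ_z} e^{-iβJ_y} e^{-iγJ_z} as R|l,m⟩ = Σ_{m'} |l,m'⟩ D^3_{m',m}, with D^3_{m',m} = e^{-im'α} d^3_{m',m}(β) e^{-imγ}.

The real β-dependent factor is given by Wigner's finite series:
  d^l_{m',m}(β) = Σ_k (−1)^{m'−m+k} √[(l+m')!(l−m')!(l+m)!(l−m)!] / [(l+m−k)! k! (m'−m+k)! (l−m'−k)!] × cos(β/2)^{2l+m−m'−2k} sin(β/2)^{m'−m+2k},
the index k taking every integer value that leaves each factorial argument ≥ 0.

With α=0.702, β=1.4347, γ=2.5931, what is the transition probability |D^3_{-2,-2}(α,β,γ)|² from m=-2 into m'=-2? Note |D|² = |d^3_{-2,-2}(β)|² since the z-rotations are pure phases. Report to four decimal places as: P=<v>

Split into d^3_{-2,-2}(β=1.4347) × two z-phases.
Half-angle: c=0.753550, s=0.657390. N=√(1·120·1·120)=120.000000
k∈{0,1} keeps every argument non-negative
  k=0: (−1)^0·120.0000/(120)·0.7536^6·0.6574^0 = +0.183094
  k=1: (−1)^1·120.0000/(24)·0.7536^4·0.6574^2 = -0.696732
d^3_{-2,-2}(1.4347) = +0.183094 -0.696732 = -0.513638
|D^3_{-2,-2}|² = |d^3_{-2,-2}(β)|² = (-0.513638)² = 0.263824 (the z-rotation phases have unit modulus)

P=0.2638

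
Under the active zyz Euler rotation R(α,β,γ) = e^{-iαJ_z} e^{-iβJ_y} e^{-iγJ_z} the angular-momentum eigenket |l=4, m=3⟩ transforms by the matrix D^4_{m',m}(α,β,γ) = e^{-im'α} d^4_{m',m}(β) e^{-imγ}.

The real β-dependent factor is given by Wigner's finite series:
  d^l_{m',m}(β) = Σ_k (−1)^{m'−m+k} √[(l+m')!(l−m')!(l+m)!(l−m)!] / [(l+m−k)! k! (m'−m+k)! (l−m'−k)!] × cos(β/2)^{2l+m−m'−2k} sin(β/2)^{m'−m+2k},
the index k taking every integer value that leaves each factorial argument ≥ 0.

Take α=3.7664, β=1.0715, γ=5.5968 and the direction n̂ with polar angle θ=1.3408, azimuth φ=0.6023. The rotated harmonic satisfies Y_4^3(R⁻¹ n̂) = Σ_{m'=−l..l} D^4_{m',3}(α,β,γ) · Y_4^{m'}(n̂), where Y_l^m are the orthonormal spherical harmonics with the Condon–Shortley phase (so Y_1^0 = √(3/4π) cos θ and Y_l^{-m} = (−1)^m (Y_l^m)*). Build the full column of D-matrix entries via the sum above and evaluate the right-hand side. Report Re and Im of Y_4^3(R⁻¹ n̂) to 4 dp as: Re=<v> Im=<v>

Re=0.1050 Im=-0.2556

Need the full column D^4_{m',3} for m'=−4..4 at α=3.7664, β=1.0715, γ=5.5968.
cos(β/2)=0.859886, sin(β/2)=0.510486
d^4_{-4,3}: single k=7 term ⇒ +0.021972;  D = -0.003370-0.021712i
d^4_{-3,3}: k∈[6..7] ⇒ +0.091597 -0.004612 = +0.086986;  D = +0.061102+0.061912i
d^4_{-2,3}: k∈[5..6] ⇒ +0.247416 -0.029066 = +0.218349;  D = -0.215305-0.036333i
d^4_{-1,3}: k∈[4..5] ⇒ +0.491155 -0.103862 = +0.387293;  D = +0.347441-0.171115i
d^4_{0,3}: k∈[3..4] ⇒ +0.739980 -0.260799 = +0.479181;  D = -0.224821+0.423167i
d^4_{1,3}: k∈[2..3] ⇒ +0.836148 -0.491155 = +0.344994;  D = -0.046928-0.341787i
d^4_{2,3}: k∈[1..2] ⇒ +0.663948 -0.702007 = -0.038059;  D = -0.026254-0.027554i
d^4_{3,3}: k∈[0..1] ⇒ +0.298901 -0.737414 = -0.438513;  D = +0.431052+0.080548i
d^4_{4,3}: single k=0 term ⇒ -0.501898;  D = -0.454077+0.213811i
Y_4^{m'}(θ=1.3408,φ=0.6023) and Σ D·Y over m':
  (-0.0034-0.0217i)·(-0.2957-0.2659i)  (+0.0611+0.0619i)·(-0.0616-0.2561i)  (-0.2153-0.0363i)·(-0.0722+0.1884i)  (+0.3474-0.1711i)·(-0.2281+0.1568i)  (-0.2248+0.4232i)·(+0.1624+0.0000i)  (-0.0469-0.3418i)·(+0.2281+0.1568i)  (-0.0263-0.0276i)·(-0.0722-0.1884i)  (+0.4311+0.0805i)·(+0.0616-0.2561i)  (-0.4541+0.2138i)·(-0.2957+0.2659i)
Y_4^3(R⁻¹ n̂) = +0.104995-0.255630i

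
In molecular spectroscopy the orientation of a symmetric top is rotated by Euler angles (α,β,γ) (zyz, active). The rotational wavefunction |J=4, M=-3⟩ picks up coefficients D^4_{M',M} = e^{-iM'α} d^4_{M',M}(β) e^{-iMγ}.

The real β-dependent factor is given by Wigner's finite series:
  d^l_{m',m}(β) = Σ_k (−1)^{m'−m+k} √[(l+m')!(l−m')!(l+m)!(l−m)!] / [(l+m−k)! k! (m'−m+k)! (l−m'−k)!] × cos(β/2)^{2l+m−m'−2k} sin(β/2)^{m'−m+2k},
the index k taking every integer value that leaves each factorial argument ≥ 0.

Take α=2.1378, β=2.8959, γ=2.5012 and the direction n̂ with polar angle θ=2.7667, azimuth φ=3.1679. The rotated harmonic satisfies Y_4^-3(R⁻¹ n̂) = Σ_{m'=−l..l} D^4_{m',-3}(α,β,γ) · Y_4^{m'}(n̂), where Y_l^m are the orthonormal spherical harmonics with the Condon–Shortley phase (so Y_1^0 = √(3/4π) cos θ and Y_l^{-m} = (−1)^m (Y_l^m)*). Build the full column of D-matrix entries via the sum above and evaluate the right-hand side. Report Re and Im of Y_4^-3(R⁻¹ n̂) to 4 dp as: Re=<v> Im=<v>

Re=-0.0377 Im=-0.0024

Need the full column D^4_{m',-3} for m'=−4..4 at α=2.1378, β=2.8959, γ=2.5012.
cos(β/2)=0.122538, sin(β/2)=0.992464
d^4_{-4,-3}: single k=1 term ⇒ +0.000001;  D = -0.000001-0.000000i
d^4_{-3,-3}: k∈[0..1] ⇒ +0.000000 -0.000023 = -0.000023;  D = -0.000005-0.000023i
d^4_{-2,-3}: k∈[0..1] ⇒ -0.000002 +0.000303 = +0.000302;  D = +0.000213-0.000214i
d^4_{-1,-3}: k∈[0..1] ⇒ +0.000026 -0.002894 = -0.002867;  D = +0.002800+0.000616i
d^4_{0,-3}: k∈[0..1] ⇒ -0.000320 +0.020963 = +0.020643;  D = +0.007086+0.019389i
d^4_{1,-3}: k∈[0..1] ⇒ +0.002894 -0.113893 = -0.110999;  D = -0.067476+0.088135i
d^4_{2,-3}: k∈[0..1] ⇒ -0.019887 +0.434847 = +0.414960;  D = -0.413412-0.035811i
d^4_{3,-3}: k∈[0..1] ⇒ +0.100444 -0.941277 = -0.840833;  D = -0.388724-0.745583i
d^4_{4,-3}: single k=0 term ⇒ -0.328713;  D = -0.164242+0.284740i
Y_4^{m'}(θ=2.7667,φ=3.1679) and Σ D·Y over m':
  (-0.0000-0.0000i)·(+0.0079-0.0008i)  (-0.0000-0.0000i)·(+0.0570-0.0045i)  (+0.0002-0.0002i)·(+0.2267-0.0119i)  (+0.0028+0.0006i)·(+0.4933-0.0130i)  (+0.0071+0.0194i)·(+0.3455+0.0000i)  (-0.0675+0.0881i)·(-0.4933-0.0130i)  (-0.4134-0.0358i)·(+0.2267+0.0119i)  (-0.3887-0.7456i)·(-0.0570-0.0045i)  (-0.1642+0.2847i)·(+0.0079+0.0008i)
Y_4^-3(R⁻¹ n̂) = -0.037720-0.002372i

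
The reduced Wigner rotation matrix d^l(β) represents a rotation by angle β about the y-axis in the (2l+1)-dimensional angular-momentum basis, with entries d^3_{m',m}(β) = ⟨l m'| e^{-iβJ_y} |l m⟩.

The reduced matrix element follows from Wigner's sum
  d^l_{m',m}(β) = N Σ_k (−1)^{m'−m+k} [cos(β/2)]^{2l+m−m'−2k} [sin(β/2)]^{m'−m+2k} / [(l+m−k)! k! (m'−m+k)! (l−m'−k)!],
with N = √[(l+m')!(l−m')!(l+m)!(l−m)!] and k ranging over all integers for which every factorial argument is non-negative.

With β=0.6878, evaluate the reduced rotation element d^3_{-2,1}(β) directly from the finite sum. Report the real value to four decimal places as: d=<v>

d^3_{-2,1}(β=0.6878) via Wigner's sum:
Half-angle: c=0.941447, s=0.337161. N=√(1·120·24·2)=75.894664
k: max(0,(1)−(-2))=3 … min(3+(1),3−(-2))=4
  k=3: (−1)^0·75.8947/(12)·0.9414^3·0.3372^3 = +0.202270
  k=4: (−1)^1·75.8947/(24)·0.9414^1·0.3372^5 = -0.012971
d^3_{-2,1}(0.6878) = +0.202270 -0.012971 = +0.189298

d=0.1893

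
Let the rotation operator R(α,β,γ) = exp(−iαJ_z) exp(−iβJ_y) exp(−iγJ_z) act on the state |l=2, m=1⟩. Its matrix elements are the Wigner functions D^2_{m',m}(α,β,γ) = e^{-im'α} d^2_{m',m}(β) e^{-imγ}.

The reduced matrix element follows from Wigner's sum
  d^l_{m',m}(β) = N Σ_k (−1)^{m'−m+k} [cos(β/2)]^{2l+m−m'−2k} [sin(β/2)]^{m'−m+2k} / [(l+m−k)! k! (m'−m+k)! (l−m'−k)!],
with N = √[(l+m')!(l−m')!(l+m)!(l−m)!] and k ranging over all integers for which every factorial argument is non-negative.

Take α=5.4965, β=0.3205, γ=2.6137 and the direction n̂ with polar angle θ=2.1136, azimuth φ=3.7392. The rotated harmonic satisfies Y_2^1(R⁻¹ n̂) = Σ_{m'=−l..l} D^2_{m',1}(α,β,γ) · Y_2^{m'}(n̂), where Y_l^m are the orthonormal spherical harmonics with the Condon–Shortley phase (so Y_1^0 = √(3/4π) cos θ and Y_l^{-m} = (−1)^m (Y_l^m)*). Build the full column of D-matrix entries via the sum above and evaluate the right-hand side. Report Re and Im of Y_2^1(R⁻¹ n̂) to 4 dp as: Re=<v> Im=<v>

Re=-0.1812 Im=0.3008

Need the full column D^2_{m',1} for m'=−2..2 at α=5.4965, β=0.3205, γ=2.6137.
cos(β/2)=0.987187, sin(β/2)=0.159565
d^2_{-2,1}: single k=3 term ⇒ +0.008021;  D = -0.004023+0.006940i
d^2_{-1,1}: k∈[2..3] ⇒ +0.074438 -0.000648 = +0.073790;  D = -0.071333+0.018884i
d^2_{0,1}: k∈[1..2] ⇒ +0.376021 -0.009824 = +0.366197;  D = -0.316347-0.184459i
d^2_{1,1}: k∈[0..1] ⇒ +0.949726 -0.074438 = +0.875288;  D = -0.221819-0.846715i
d^2_{2,1}: single k=0 term ⇒ -0.307020;  D = -0.155332+0.264826i
Y_2^{m'}(θ=2.1136,φ=3.7392) and Σ D·Y over m':
  (-0.0040+0.0069i)·(+0.1039-0.2635i)  (-0.0713+0.0189i)·(+0.2825-0.1923i)  (-0.3163-0.1845i)·(-0.0629+0.0000i)  (-0.2218-0.8467i)·(-0.2825-0.1923i)  (-0.1553+0.2648i)·(+0.1039+0.2635i)
Y_2^1(R⁻¹ n̂) = -0.181239+0.300846i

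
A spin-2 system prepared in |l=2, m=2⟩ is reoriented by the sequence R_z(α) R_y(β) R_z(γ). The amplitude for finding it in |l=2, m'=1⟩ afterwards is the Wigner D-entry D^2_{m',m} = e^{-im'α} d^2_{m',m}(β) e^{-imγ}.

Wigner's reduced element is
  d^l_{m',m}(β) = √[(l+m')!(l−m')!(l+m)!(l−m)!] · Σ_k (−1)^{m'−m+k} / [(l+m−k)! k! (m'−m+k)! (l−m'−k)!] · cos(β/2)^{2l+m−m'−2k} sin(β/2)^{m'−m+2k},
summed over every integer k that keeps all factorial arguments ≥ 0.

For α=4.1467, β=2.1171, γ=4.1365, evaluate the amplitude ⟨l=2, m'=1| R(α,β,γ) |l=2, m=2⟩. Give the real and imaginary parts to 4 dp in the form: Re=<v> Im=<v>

Re=0.2031 Im=0.0300

D^2_{1,2}(4.1467,2.1171,4.1365) = e^{-i·1·4.1467}·d^2_{1,2}(2.1171)·e^{-i·2·4.1365}. Compute d first:
Half-angle: c=0.490136, s=0.871646. N=√(6·1·24·1)=12.000000
The bounds max(0,m−m')=1 and min(l+m,l−m')=1 give 1 term
  k=1: (−1)^0·12.0000/(6)·0.4901^3·0.8716^1 = +0.205268
d^2_{1,2}(2.1171) = +0.205268
Attach z-rotation phases: D = e^{-i(1)(4.1467)}·(+0.205268)·e^{-i(2)(4.1365)} = +0.203064+0.029999i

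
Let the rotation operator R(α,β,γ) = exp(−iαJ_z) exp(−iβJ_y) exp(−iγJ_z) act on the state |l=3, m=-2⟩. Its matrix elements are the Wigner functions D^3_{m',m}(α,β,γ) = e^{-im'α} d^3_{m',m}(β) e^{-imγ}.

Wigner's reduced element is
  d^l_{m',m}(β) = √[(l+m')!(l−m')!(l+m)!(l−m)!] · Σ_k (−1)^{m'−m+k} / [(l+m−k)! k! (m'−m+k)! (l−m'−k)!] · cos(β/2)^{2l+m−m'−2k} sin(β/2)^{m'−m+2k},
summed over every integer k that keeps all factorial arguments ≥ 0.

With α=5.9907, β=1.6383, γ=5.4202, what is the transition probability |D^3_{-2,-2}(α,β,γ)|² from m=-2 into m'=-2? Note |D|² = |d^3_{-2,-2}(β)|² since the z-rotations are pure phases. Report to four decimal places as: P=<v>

P=0.2293

Split into d^3_{-2,-2}(β=1.6383) × two z-phases.
Half-angle: c=0.682842, s=0.730566. N=√(1·120·1·120)=120.000000
k∈{0,1} keeps every argument non-negative
  k=0: (−1)^0·120.0000/(120)·0.6828^6·0.7306^0 = +0.101373
  k=1: (−1)^1·120.0000/(24)·0.6828^4·0.7306^2 = -0.580190
d^3_{-2,-2}(1.6383) = +0.101373 -0.580190 = -0.478817
|D^3_{-2,-2}|² = |d^3_{-2,-2}(β)|² = (-0.478817)² = 0.229266 (the z-rotation phases have unit modulus)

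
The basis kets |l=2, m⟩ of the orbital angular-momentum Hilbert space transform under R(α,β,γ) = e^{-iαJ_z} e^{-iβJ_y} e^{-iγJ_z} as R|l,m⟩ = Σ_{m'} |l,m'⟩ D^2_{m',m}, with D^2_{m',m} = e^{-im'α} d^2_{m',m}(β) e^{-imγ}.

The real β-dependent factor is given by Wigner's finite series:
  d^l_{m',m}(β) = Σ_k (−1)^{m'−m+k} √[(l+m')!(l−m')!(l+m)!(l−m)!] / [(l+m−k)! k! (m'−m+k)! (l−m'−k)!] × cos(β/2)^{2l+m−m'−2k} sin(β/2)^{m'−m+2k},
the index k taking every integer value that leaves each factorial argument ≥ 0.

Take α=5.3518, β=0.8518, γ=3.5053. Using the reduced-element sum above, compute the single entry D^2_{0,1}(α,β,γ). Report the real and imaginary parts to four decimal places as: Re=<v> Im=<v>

D^2_{0,1}(5.3518,0.8518,3.5053) = e^{-i·0·5.3518}·d^2_{0,1}(0.8518)·e^{-i·1·3.5053}. Compute d first:
c=cos(0.8518/2)=0.910667, s=sin(0.8518/2)=0.413141; N=√[2·2·6·1]=4.898979
Admissible k: 1..2 (factorial args all ≥0)
  k=1: (−1)^0·4.8990/(2)·0.9107^3·0.4131^1 = +0.764280
  k=2: (−1)^1·4.8990/(2)·0.9107^1·0.4131^3 = -0.157300
d^2_{0,1}(0.8518) = +0.764280 -0.157300 = +0.606980
Attach z-rotation phases: D = e^{-i(0)(5.3518)}·(+0.606980)·e^{-i(1)(3.5053)} = -0.567274+0.215928i

Re=-0.5673 Im=0.2159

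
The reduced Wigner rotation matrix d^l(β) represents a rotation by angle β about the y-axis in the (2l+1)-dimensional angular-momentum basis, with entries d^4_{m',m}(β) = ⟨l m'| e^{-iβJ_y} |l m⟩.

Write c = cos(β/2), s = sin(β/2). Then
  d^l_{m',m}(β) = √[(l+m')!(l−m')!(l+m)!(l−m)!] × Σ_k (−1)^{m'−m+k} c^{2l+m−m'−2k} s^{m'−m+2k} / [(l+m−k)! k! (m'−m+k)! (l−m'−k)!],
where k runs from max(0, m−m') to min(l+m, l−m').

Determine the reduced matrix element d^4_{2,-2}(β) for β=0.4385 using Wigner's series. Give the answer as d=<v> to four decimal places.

d^4_{2,-2}(β=0.4385) via Wigner's sum:
Half-angle: c=0.976061, s=0.217498. N=√(720·2·2·720)=1440.000000
k: max(0,(-2)−(2))=0 … min(4+(-2),4−(2))=2
  k=0: (−1)^4·1440.0000/(96)·0.9761^4·0.2175^4 = +0.030466
  k=1: (−1)^5·1440.0000/(120)·0.9761^2·0.2175^6 = -0.001210
  k=2: (−1)^6·1440.0000/(1440)·0.9761^0·0.2175^8 = +0.000005
d^4_{2,-2}(0.4385) = +0.030466 -0.001210 +0.000005 = +0.029261

d=0.0293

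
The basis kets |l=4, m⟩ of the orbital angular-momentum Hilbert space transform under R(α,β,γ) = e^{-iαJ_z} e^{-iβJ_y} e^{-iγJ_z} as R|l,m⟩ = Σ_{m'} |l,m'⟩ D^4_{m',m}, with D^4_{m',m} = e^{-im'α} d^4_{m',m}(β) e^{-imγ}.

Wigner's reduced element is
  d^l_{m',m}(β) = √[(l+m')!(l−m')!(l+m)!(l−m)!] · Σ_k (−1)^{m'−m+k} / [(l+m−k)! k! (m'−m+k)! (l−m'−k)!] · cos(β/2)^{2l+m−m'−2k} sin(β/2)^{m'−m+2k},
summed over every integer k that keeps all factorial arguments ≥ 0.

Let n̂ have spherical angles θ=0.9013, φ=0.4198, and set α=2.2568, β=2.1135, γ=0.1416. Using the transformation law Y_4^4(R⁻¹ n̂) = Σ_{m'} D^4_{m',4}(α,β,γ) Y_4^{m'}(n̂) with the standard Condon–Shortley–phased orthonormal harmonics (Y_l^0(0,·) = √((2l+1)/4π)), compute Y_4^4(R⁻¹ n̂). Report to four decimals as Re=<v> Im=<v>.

Re=-0.2166 Im=-0.1264

Need the full column D^4_{m',4} for m'=−4..4 at α=2.2568, β=2.1135, γ=0.1416.
cos(β/2)=0.491705, sin(β/2)=0.870762
d^4_{-4,4}: single k=8 term ⇒ +0.330519;  D = -0.188480+0.271510i
d^4_{-3,4}: single k=7 term ⇒ +0.527893;  D = +0.526239-0.041758i
d^4_{-2,4}: single k=6 term ⇒ +0.557679;  D = -0.386290-0.402227i
d^4_{-1,4}: single k=5 term ⇒ +0.445353;  D = -0.053139+0.442171i
d^4_{0,4}: single k=4 term ⇒ +0.281167;  D = +0.237259-0.150874i
d^4_{1,4}: single k=3 term ⇒ +0.142008;  D = -0.134871-0.044454i
d^4_{2,4}: single k=2 term ⇒ +0.056703;  D = +0.020378+0.052914i
d^4_{3,4}: single k=1 term ⇒ +0.017115;  D = +0.008462-0.014877i
d^4_{4,4}: single k=0 term ⇒ +0.003417;  D = -0.003368+0.000574i
Y_4^{m'}(θ=0.9013,φ=0.4198) and Σ D·Y over m':
  (-0.1885+0.2715i)·(-0.0181-0.1663i)  (+0.5262-0.0418i)·(+0.1147-0.3565i)  (-0.3863-0.4022i)·(+0.2329-0.2597i)  (-0.0531+0.4422i)·(-0.0639+0.0285i)  (+0.2373-0.1509i)·(-0.3557+0.0000i)  (-0.1349-0.0445i)·(+0.0639+0.0285i)  (+0.0204+0.0529i)·(+0.2329+0.2597i)  (+0.0085-0.0149i)·(-0.1147-0.3565i)  (-0.0034+0.0006i)·(-0.0181+0.1663i)
Y_4^4(R⁻¹ n̂) = -0.216626-0.126418i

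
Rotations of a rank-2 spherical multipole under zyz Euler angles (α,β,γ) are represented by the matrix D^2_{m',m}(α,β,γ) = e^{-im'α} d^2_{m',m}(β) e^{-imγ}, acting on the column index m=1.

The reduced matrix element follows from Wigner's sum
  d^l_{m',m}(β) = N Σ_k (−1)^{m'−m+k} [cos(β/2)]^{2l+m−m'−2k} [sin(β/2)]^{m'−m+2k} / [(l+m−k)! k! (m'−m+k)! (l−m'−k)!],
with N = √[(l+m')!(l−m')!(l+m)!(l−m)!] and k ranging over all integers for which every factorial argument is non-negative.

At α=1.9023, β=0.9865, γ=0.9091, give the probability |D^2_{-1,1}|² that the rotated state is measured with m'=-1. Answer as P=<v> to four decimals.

P=0.2223

Split into d^2_{-1,1}(β=0.9865) × two z-phases.
With c≡cos(β/2)=0.880799 and s≡sin(β/2)=0.473491, N=[1·6·6·1]^{1/2}=6.000000
k: max(0,(1)−(-1))=2 … min(2+(1),2−(-1))=3
  k=2: (−1)^0·6.0000/(2)·0.8808^2·0.4735^2 = +0.521793
  k=3: (−1)^1·6.0000/(6)·0.8808^0·0.4735^4 = -0.050263
d^2_{-1,1}(0.9865) = +0.521793 -0.050263 = +0.471530
|D^2_{-1,1}|² = |d^2_{-1,1}(β)|² = (+0.471530)² = 0.222340 (the z-rotation phases have unit modulus)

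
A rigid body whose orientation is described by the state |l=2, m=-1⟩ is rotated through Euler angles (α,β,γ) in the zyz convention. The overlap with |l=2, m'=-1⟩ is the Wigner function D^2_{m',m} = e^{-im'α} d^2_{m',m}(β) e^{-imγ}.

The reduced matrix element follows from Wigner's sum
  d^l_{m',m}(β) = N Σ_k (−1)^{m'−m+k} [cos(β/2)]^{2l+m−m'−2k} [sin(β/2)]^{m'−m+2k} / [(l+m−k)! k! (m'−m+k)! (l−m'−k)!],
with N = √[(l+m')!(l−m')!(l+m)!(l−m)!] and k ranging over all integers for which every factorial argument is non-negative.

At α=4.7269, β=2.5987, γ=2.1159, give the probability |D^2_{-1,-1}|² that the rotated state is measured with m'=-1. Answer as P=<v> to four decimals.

First d^2_{-1,-1}(β=2.5987), then the phase factors e^{-i(-1)α} and e^{-i(-1)γ}:
c=cos(2.5987/2)=0.268125, s=sin(2.5987/2)=0.963384; N=√[1·6·1·6]=6.000000
The bounds max(0,m−m')=0 and min(l+m,l−m')=1 give 2 terms
  k=0: (−1)^0·6.0000/(6)·0.2681^4·0.9634^0 = +0.005168
  k=1: (−1)^1·6.0000/(2)·0.2681^2·0.9634^2 = -0.200168
d^2_{-1,-1}(2.5987) = +0.005168 -0.200168 = -0.195000
|D^2_{-1,-1}|² = |d^2_{-1,-1}(β)|² = (-0.195000)² = 0.038025 (the z-rotation phases have unit modulus)

P=0.0380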